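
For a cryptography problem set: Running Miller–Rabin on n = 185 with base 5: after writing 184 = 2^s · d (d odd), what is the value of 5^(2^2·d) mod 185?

n − 1 = 184 = 2^3 · 23, so s = 3 and d = 23.
x_0 = 5^23 mod 185 = 20.
x_1 = 20^2 mod 185 = 30.
x_2 = 30^2 mod 185 = 160.

160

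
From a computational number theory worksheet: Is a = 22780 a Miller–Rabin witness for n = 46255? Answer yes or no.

n − 1 = 46254 = 2^1 · 23127, so s = 1 and d = 23127.
x_0 = 22780^23127 mod 46255 = 41095.
x_0 ∉ {1, 46254} and s = 1, so 22780 is a Miller–Rabin witness and 46255 is composite.

yes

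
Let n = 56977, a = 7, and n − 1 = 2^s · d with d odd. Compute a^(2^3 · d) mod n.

n − 1 = 56976 = 2^4 · 3561, so s = 4 and d = 3561.
By repeated squaring, 7^3561 ≡ 39693 (mod 56977).
x_0 = 39693.
x_1 = 39693^2 mod 56977 = 6245.
x_2 = 6245^2 mod 56977 = 27757.
x_3 = 27757^2 mod 56977 = 8055.

8055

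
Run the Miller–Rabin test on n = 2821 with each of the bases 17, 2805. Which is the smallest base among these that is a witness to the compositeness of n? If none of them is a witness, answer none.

n − 1 = 2820 = 2^2 · 705, so s = 2 and d = 705.
Base 17: x_0 = 17^705 mod 2821 = 2820. x_0 = 2820 ≡ −1, so 17 is not a witness.
Base 2805: x_0 = 2805^705 mod 2821 = 2820. x_0 = 2820 ≡ −1, so 2805 is not a witness.
No listed base is a witness for 2821.

none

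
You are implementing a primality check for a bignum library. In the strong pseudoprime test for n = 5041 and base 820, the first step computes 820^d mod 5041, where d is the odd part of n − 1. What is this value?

n − 1 = 5040 = 2^4 · 315, so s = 4 and d = 315.
820^315 mod 5041 = 780.

780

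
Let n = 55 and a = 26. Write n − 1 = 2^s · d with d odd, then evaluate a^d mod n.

16

n − 1 = 54 = 2^1 · 27, so s = 1 and d = 27.
26^27 mod 55 = 16.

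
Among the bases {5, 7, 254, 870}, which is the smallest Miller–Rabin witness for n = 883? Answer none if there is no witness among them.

none

n − 1 = 882 = 2^1 · 441, so s = 1 and d = 441.
Base 5: x_0 = 5^441 mod 883 = 882. x_0 = 882 ≡ −1, so 5 is not a witness.
Base 7: x_0 = 7^441 mod 883 = 882. x_0 = 882 ≡ −1, so 7 is not a witness.
Base 254: x_0 = 254^441 mod 883 = 1. x_0 = 1, so 254 is not a witness.
Base 870: x_0 = 870^441 mod 883 = 882. x_0 = 882 ≡ −1, so 870 is not a witness.
No listed base is a witness for 883.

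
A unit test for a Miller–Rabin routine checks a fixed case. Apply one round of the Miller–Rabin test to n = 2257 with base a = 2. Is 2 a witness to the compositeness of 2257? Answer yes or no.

yes

n − 1 = 2256 = 2^4 · 141, so s = 4 and d = 141.
Repeated squaring mod 2257: 2^1 ≡ 2, 2^2 ≡ 4, 2^4 ≡ 16, 2^8 ≡ 256, 2^16 ≡ 83, 2^32 ≡ 118, 2^64 ≡ 382, 2^128 ≡ 1476.
141 = 128 + 8 + 4 + 1, so 2^141 ≡ 1476·256·16·2 ≡ 643 (mod 2257).
x_0 = 2^141 mod 2257 = 643.
x_0 is neither 1 nor 2256, so continue squaring.
x_1 = 643^2 mod 2257 = 418.
x_2 = 418^2 mod 2257 = 935.
x_3 = 935^2 mod 2257 = 766.
Reached i = s−1 = 3 without hitting −1: 2 is a Miller–Rabin witness and 2257 is composite.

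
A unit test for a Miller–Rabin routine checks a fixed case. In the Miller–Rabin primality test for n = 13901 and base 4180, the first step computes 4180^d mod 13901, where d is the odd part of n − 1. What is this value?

13900

n − 1 = 13900 = 2^2 · 3475, so s = 2 and d = 3475.
4180^3475 mod 13901 = 13900.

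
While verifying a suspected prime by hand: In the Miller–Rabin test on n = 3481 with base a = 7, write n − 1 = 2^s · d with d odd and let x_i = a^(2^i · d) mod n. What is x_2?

2833

n − 1 = 3480 = 2^3 · 435, so s = 3 and d = 435.
Repeated squaring mod 3481: 7^1 ≡ 7, 7^2 ≡ 49, 7^4 ≡ 2401, 7^8 ≡ 265, 7^16 ≡ 605, 7^32 ≡ 520, 7^64 ≡ 2363, 7^128 ≡ 245, 7^256 ≡ 848.
435 = 256 + 128 + 32 + 16 + 2 + 1, so 7^435 ≡ 848·245·520·605·49·7 ≡ 709 (mod 3481).
x_0 = 709.
x_1 = 709^2 mod 3481 = 1417.
x_2 = 1417^2 mod 3481 = 2833.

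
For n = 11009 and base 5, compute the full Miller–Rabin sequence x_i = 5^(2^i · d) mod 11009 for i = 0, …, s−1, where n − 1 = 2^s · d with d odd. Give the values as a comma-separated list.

1179, 2907, 6746, 8319, 3187, 6671, 3863, 5574

n − 1 = 11008 = 2^8 · 43, so s = 8 and d = 43.
x_0 = 5^43 mod 11009 = 1179.
x_1 = 1179^2 mod 11009 = 2907.
x_2 = 2907^2 mod 11009 = 6746.
x_3 = 6746^2 mod 11009 = 8319.
x_4 = 8319^2 mod 11009 = 3187.
x_5 = 3187^2 mod 11009 = 6671.
x_6 = 6671^2 mod 11009 = 3863.
x_7 = 3863^2 mod 11009 = 5574.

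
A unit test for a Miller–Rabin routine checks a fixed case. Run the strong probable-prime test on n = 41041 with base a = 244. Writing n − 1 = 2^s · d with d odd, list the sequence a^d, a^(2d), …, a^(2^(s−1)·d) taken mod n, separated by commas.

n − 1 = 41040 = 2^4 · 2565, so s = 4 and d = 2565.
x_0 = 244^2565 mod 41041 = 3002.
x_1 = 3002^2 mod 41041 = 24025.
x_2 = 24025^2 mod 41041 = 1.
x_3 = 1^2 mod 41041 = 1.

3002, 24025, 1, 1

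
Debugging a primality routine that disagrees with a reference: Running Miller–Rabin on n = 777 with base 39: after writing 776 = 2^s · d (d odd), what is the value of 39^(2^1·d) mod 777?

30

n − 1 = 776 = 2^3 · 97, so s = 3 and d = 97.
Repeated squaring mod 777: 39^1 ≡ 39, 39^2 ≡ 744, 39^4 ≡ 312, 39^8 ≡ 219, 39^16 ≡ 564, 39^32 ≡ 303, 39^64 ≡ 123.
97 = 64 + 32 + 1, so 39^97 ≡ 123·303·39 ≡ 501 (mod 777).
x_0 = 501.
x_1 = 501^2 mod 777 = 30.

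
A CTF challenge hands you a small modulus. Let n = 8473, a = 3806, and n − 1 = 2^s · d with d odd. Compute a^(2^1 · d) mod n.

n − 1 = 8472 = 2^3 · 1059, so s = 3 and d = 1059.
x_0 = 3806^1059 mod 8473 = 5040.
x_1 = 5040^2 mod 8473 = 8019.

8019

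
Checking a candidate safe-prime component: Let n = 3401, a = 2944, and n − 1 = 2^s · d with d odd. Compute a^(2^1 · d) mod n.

n − 1 = 3400 = 2^3 · 425, so s = 3 and d = 425.
x_0 = 2944^425 mod 3401 = 2583.
x_1 = 2583^2 mod 3401 = 2528.

2528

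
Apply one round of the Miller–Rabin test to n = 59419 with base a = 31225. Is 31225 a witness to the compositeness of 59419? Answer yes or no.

n − 1 = 59418 = 2^1 · 29709, so s = 1 and d = 29709.
x_0 = 31225^29709 mod 59419 = 59418.
x_0 = 59418 ≡ −1, so 31225 is not a witness.

no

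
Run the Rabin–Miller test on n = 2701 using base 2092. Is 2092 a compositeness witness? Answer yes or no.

n − 1 = 2700 = 2^2 · 675, so s = 2 and d = 675.
x_0 = 2092^675 mod 2701 = 1560.
x_0 is neither 1 nor 2700, so continue squaring.
x_1 = 1560^2 mod 2701 = 2700.
x_1 ≡ −1, so 2092 is not a witness.

no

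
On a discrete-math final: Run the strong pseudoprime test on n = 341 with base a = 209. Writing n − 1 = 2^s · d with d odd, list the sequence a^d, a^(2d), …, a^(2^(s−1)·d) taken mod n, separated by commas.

n − 1 = 340 = 2^2 · 85, so s = 2 and d = 85.
x_0 = 209^85 mod 341 = 154.
x_1 = 154^2 mod 341 = 187.

154, 187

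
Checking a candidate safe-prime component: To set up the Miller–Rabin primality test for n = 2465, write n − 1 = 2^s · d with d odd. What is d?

Halving: 2464 → 1232 → 616 → 308 → 154 → 77; 77 is odd.
So 2464 = 2^5 · 77.

77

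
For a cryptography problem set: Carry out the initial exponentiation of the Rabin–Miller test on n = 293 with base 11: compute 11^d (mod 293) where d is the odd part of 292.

n − 1 = 292 = 2^2 · 73, so s = 2 and d = 73.
Repeated squaring mod 293: 11^1 ≡ 11, 11^2 ≡ 121, 11^4 ≡ 284, 11^8 ≡ 81, 11^16 ≡ 115, 11^32 ≡ 40, 11^64 ≡ 135.
73 = 64 + 8 + 1, so 11^73 ≡ 135·81·11 ≡ 155 (mod 293).

155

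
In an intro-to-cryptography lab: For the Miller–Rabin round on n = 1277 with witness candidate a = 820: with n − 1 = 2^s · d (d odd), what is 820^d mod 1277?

n − 1 = 1276 = 2^2 · 319, so s = 2 and d = 319.
820^319 mod 1277 = 1.

1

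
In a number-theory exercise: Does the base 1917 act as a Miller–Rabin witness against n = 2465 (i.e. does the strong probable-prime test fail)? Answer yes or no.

no

n − 1 = 2464 = 2^5 · 77, so s = 5 and d = 77.
Repeated squaring mod 2465: 1917^1 ≡ 1917, 1917^2 ≡ 2039, 1917^4 ≡ 1531, 1917^8 ≡ 2211, 1917^16 ≡ 426, 1917^32 ≡ 1531, 1917^64 ≡ 2211.
77 = 64 + 8 + 4 + 1, so 1917^77 ≡ 2211·2211·1531·1917 ≡ 1322 (mod 2465).
x_0 = 1917^77 mod 2465 = 1322.
x_0 is neither 1 nor 2464, so continue squaring.
x_1 = 1322^2 mod 2465 = 2464.
x_1 ≡ −1, so 1917 is not a witness.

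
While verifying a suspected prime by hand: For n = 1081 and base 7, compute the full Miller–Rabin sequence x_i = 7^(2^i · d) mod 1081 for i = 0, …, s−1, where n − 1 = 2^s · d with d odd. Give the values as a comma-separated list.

366, 993, 177

n − 1 = 1080 = 2^3 · 135, so s = 3 and d = 135.
x_0 = 7^135 mod 1081 = 366.
x_1 = 366^2 mod 1081 = 993.
x_2 = 993^2 mod 1081 = 177.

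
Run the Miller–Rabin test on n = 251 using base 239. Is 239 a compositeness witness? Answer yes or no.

no

n − 1 = 250 = 2^1 · 125, so s = 1 and d = 125.
x_0 = 239^125 mod 251 = 250.
x_0 = 250 ≡ −1, so 239 is not a witness.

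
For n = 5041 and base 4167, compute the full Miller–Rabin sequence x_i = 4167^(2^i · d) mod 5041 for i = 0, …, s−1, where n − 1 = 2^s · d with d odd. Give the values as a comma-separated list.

924, 1847, 3693, 2344

n − 1 = 5040 = 2^4 · 315, so s = 4 and d = 315.
x_0 = 4167^315 mod 5041 = 924.
x_1 = 924^2 mod 5041 = 1847.
x_2 = 1847^2 mod 5041 = 3693.
x_3 = 3693^2 mod 5041 = 2344.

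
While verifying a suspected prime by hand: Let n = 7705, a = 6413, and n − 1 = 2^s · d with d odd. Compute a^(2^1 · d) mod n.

n − 1 = 7704 = 2^3 · 963, so s = 3 and d = 963.
x_0 = 6413^963 mod 7705 = 5472.
x_1 = 5472^2 mod 7705 = 1154.

1154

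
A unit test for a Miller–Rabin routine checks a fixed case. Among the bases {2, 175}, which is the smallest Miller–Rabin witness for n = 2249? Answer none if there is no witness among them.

2

n − 1 = 2248 = 2^3 · 281, so s = 3 and d = 281.
Base 2: x_0 = 2^281 mod 2249 = 162. x_0 is neither 1 nor 2248, so continue squaring. x_1 = 162^2 mod 2249 = 1505. x_2 = 1505^2 mod 2249 = 282. Reached i = s−1 = 2 without hitting −1: 2 is a Miller–Rabin witness and 2249 is composite.
Base 175: x_0 = 175^281 mod 2249 = 2238. x_0 is neither 1 nor 2248, so continue squaring. x_1 = 2238^2 mod 2249 = 121. x_2 = 121^2 mod 2249 = 1147. Reached i = s−1 = 2 without hitting −1: 175 is a Miller–Rabin witness and 2249 is composite.
The smallest witness among the given bases is 2.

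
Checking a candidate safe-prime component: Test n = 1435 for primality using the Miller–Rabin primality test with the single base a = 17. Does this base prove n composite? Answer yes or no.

n − 1 = 1434 = 2^1 · 717, so s = 1 and d = 717.
x_0 = 17^717 mod 1435 = 937.
x_0 ∉ {1, 1434} and s = 1, so 17 is a Miller–Rabin witness and 1435 is composite.

yes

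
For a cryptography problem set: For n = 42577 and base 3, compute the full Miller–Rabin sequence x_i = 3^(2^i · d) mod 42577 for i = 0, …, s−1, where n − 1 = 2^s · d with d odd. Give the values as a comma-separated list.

1, 1, 1, 1

n − 1 = 42576 = 2^4 · 2661, so s = 4 and d = 2661.
x_0 = 3^2661 mod 42577 = 1.
x_1 = 1^2 mod 42577 = 1.
x_2 = 1^2 mod 42577 = 1.
x_3 = 1^2 mod 42577 = 1.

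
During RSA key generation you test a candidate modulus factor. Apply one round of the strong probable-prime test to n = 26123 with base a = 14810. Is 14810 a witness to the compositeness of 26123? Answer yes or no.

yes

n − 1 = 26122 = 2^1 · 13061, so s = 1 and d = 13061.
x_0 = 14810^13061 mod 26123 = 8055.
x_0 ∉ {1, 26122} and s = 1, so 14810 is a Miller–Rabin witness and 26123 is composite.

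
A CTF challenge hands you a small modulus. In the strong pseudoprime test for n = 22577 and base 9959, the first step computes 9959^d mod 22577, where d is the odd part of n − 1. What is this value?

n − 1 = 22576 = 2^4 · 1411, so s = 4 and d = 1411.
Repeated squaring mod 22577: 9959^1 ≡ 9959, 9959^2 ≡ 920, 9959^4 ≡ 11051, 9959^8 ≡ 5608, 9959^16 ≡ 22480, 9959^32 ≡ 9409, 9959^64 ≡ 4864, 9959^128 ≡ 20377, 9959^256 ≡ 8522, 9959^512 ≡ 16852, 9959^1024 ≡ 16398.
1411 = 1024 + 256 + 128 + 2 + 1, so 9959^1411 ≡ 16398·8522·20377·920·9959 ≡ 5615 (mod 22577).

5615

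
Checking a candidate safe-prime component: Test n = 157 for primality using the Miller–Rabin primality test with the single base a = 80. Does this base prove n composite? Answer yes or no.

no

n − 1 = 156 = 2^2 · 39, so s = 2 and d = 39.
x_0 = 80^39 mod 157 = 129.
x_0 is neither 1 nor 156, so continue squaring.
x_1 = 129^2 mod 157 = 156.
x_1 ≡ −1, so 80 is not a witness.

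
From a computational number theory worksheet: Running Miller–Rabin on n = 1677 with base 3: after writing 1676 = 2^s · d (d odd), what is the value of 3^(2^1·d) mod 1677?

n − 1 = 1676 = 2^2 · 419, so s = 2 and d = 419.
x_0 = 3^419 mod 1677 = 1491.
x_1 = 1491^2 mod 1677 = 1056.

1056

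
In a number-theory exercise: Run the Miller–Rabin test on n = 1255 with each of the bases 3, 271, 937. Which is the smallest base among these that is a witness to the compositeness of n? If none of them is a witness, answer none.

3

n − 1 = 1254 = 2^1 · 627, so s = 1 and d = 627.
Base 3: x_0 = 3^627 mod 1255 = 762. x_0 ∉ {1, 1254} and s = 1, so 3 is a Miller–Rabin witness and 1255 is composite.
Base 271: x_0 = 271^627 mod 1255 = 651. x_0 ∉ {1, 1254} and s = 1, so 271 is a Miller–Rabin witness and 1255 is composite.
Base 937: x_0 = 937^627 mod 1255 = 1033. x_0 ∉ {1, 1254} and s = 1, so 937 is a Miller–Rabin witness and 1255 is composite.
The smallest witness among the given bases is 3.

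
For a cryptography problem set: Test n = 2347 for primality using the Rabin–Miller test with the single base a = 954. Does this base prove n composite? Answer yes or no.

no

n − 1 = 2346 = 2^1 · 1173, so s = 1 and d = 1173.
Repeated squaring mod 2347: 954^1 ≡ 954, 954^2 ≡ 1827, 954^4 ≡ 495, 954^8 ≡ 937, 954^16 ≡ 191, 954^32 ≡ 1276, 954^64 ≡ 1705, 954^128 ≡ 1439, 954^256 ≡ 667, 954^512 ≡ 1306, 954^1024 ≡ 1714.
1173 = 1024 + 128 + 16 + 4 + 1, so 954^1173 ≡ 1714·1439·191·495·954 ≡ 2346 (mod 2347).
x_0 = 954^1173 mod 2347 = 2346.
x_0 = 2346 ≡ −1, so 954 is not a witness.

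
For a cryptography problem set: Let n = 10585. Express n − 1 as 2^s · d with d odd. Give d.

Halving: 10584 → 5292 → 2646 → 1323; 1323 is odd.
So 10584 = 2^3 · 1323.

1323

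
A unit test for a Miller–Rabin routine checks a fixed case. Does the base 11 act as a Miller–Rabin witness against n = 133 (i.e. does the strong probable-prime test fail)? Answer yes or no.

n − 1 = 132 = 2^2 · 33, so s = 2 and d = 33.
x_0 = 11^33 mod 133 = 1.
x_0 = 1, so 11 is not a witness.

no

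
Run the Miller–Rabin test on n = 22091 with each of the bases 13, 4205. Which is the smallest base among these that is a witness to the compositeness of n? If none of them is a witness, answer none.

n − 1 = 22090 = 2^1 · 11045, so s = 1 and d = 11045.
Base 13: x_0 = 13^11045 mod 22091 = 1. x_0 = 1, so 13 is not a witness.
Base 4205: x_0 = 4205^11045 mod 22091 = 1. x_0 = 1, so 4205 is not a witness.
No listed base is a witness for 22091.

none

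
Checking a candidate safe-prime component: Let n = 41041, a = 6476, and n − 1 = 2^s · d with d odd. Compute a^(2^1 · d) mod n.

27182

n − 1 = 41040 = 2^4 · 2565, so s = 4 and d = 2565.
By repeated squaring, 6476^2565 ≡ 16983 (mod 41041).
x_0 = 16983.
x_1 = 16983^2 mod 41041 = 27182.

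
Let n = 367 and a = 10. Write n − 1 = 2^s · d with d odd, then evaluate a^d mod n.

n − 1 = 366 = 2^1 · 183, so s = 1 and d = 183.
10^183 mod 367 = 366.

366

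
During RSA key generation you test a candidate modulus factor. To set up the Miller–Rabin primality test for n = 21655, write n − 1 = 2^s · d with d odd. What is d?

10827

Halving: 21654 → 10827; 10827 is odd.
So 21654 = 2^1 · 10827.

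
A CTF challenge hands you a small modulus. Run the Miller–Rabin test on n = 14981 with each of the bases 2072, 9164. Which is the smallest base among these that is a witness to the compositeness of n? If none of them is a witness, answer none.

2072

n − 1 = 14980 = 2^2 · 3745, so s = 2 and d = 3745.
Base 2072: x_0 = 2072^3745 mod 14981 = 9087. x_0 is neither 1 nor 14980, so continue squaring. x_1 = 9087^2 mod 14981 = 13278. Reached i = s−1 = 1 without hitting −1: 2072 is a Miller–Rabin witness and 14981 is composite.
Base 9164: x_0 = 9164^3745 mod 14981 = 1492. x_0 is neither 1 nor 14980, so continue squaring. x_1 = 1492^2 mod 14981 = 8876. Reached i = s−1 = 1 without hitting −1: 9164 is a Miller–Rabin witness and 14981 is composite.
The smallest witness among the given bases is 2072.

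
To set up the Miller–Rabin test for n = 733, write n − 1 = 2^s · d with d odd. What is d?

Halving: 732 → 366 → 183; 183 is odd.
So 732 = 2^2 · 183.

183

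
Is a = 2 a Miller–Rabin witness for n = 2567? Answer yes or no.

n − 1 = 2566 = 2^1 · 1283, so s = 1 and d = 1283.
Repeated squaring mod 2567: 2^1 ≡ 2, 2^2 ≡ 4, 2^4 ≡ 16, 2^8 ≡ 256, 2^16 ≡ 1361, 2^32 ≡ 1514, 2^64 ≡ 2432, 2^128 ≡ 256, 2^256 ≡ 1361, 2^512 ≡ 1514, 2^1024 ≡ 2432.
1283 = 1024 + 256 + 2 + 1, so 2^1283 ≡ 2432·1361·4·2 ≡ 1011 (mod 2567).
x_0 = 2^1283 mod 2567 = 1011.
x_0 ∉ {1, 2566} and s = 1, so 2 is a Miller–Rabin witness and 2567 is composite.

yes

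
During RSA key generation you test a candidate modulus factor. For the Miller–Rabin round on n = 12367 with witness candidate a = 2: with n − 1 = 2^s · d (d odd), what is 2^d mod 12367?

7707

n − 1 = 12366 = 2^1 · 6183, so s = 1 and d = 6183.
2^6183 mod 12367 = 7707.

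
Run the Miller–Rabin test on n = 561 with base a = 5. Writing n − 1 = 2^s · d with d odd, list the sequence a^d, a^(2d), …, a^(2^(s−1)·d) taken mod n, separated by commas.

23, 529, 463, 67

n − 1 = 560 = 2^4 · 35, so s = 4 and d = 35.
x_0 = 5^35 mod 561 = 23.
x_1 = 23^2 mod 561 = 529.
x_2 = 529^2 mod 561 = 463.
x_3 = 463^2 mod 561 = 67.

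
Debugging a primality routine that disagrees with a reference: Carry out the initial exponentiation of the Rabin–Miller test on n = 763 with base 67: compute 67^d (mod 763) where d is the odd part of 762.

n − 1 = 762 = 2^1 · 381, so s = 1 and d = 381.
Repeated squaring mod 763: 67^1 ≡ 67, 67^2 ≡ 674, 67^4 ≡ 291, 67^8 ≡ 751, 67^16 ≡ 144, 67^32 ≡ 135, 67^64 ≡ 676, 67^128 ≡ 702, 67^256 ≡ 669.
381 = 256 + 64 + 32 + 16 + 8 + 4 + 1, so 67^381 ≡ 669·676·135·144·751·291·67 ≡ 295 (mod 763).

295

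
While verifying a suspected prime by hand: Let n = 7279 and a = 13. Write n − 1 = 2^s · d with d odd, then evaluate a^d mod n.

n − 1 = 7278 = 2^1 · 3639, so s = 1 and d = 3639.
By repeated squaring, 13^3639 ≡ 6302 (mod 7279).

6302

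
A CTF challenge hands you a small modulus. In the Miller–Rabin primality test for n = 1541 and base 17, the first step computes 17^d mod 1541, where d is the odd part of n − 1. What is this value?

1310

n − 1 = 1540 = 2^2 · 385, so s = 2 and d = 385.
17^385 mod 1541 = 1310.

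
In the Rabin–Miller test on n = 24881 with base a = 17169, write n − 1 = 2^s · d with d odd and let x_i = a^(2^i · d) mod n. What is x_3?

n − 1 = 24880 = 2^4 · 1555, so s = 4 and d = 1555.
x_0 = 17169^1555 mod 24881 = 3682.
x_1 = 3682^2 mod 24881 = 21860.
x_2 = 21860^2 mod 24881 = 19995.
x_3 = 19995^2 mod 24881 = 12117.

12117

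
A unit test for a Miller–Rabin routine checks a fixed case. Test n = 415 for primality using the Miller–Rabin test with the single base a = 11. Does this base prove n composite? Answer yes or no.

yes

n − 1 = 414 = 2^1 · 207, so s = 1 and d = 207.
x_0 = 11^207 mod 415 = 121.
x_0 ∉ {1, 414} and s = 1, so 11 is a Miller–Rabin witness and 415 is composite.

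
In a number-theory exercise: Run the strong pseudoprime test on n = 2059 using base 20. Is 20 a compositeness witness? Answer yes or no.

no

n − 1 = 2058 = 2^1 · 1029, so s = 1 and d = 1029.
x_0 = 20^1029 mod 2059 = 1.
x_0 = 1, so 20 is not a witness.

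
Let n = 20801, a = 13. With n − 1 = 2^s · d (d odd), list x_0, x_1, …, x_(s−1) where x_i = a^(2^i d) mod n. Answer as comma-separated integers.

3002, 5171, 9956, 5171, 9956, 5171

n − 1 = 20800 = 2^6 · 325, so s = 6 and d = 325.
x_0 = 13^325 mod 20801 = 3002.
x_1 = 3002^2 mod 20801 = 5171.
x_2 = 5171^2 mod 20801 = 9956.
x_3 = 9956^2 mod 20801 = 5171.
x_4 = 5171^2 mod 20801 = 9956.
x_5 = 9956^2 mod 20801 = 5171.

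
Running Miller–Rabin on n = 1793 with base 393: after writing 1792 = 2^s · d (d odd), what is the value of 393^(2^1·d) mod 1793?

n − 1 = 1792 = 2^8 · 7, so s = 8 and d = 7.
Repeated squaring mod 1793: 393^1 ≡ 393, 393^2 ≡ 251, 393^4 ≡ 246.
7 = 4 + 2 + 1, so 393^7 ≡ 246·251·393 ≡ 1509 (mod 1793).
x_0 = 1509.
x_1 = 1509^2 mod 1793 = 1764.

1764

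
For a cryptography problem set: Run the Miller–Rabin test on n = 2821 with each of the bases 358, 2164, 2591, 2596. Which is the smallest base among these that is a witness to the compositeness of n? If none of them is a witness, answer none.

n − 1 = 2820 = 2^2 · 705, so s = 2 and d = 705.
Base 358: x_0 = 358^705 mod 2821 = 1828. x_0 is neither 1 nor 2820, so continue squaring. x_1 = 1828^2 mod 2821 = 1520. Reached i = s−1 = 1 without hitting −1: 358 is a Miller–Rabin witness and 2821 is composite.
Base 2164: x_0 = 2164^705 mod 2821 = 2605. x_0 is neither 1 nor 2820, so continue squaring. x_1 = 2605^2 mod 2821 = 1520. Reached i = s−1 = 1 without hitting −1: 2164 is a Miller–Rabin witness and 2821 is composite.
Base 2591: x_0 = 2591^705 mod 2821 = 1520. x_0 is neither 1 nor 2820, so continue squaring. x_1 = 1520^2 mod 2821 = 1. x_1 = 1 but x_0 ≠ ±1, a nontrivial square root of 1 — 2591 is a witness and 2821 is composite.
Base 2596: x_0 = 2596^705 mod 2821 = 1301. x_0 is neither 1 nor 2820, so continue squaring. x_1 = 1301^2 mod 2821 = 1. x_1 = 1 but x_0 ≠ ±1, a nontrivial square root of 1 — 2596 is a witness and 2821 is composite.
The smallest witness among the given bases is 358.

358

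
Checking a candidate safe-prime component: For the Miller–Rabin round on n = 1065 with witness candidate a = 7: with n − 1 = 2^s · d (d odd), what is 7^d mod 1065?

847

n − 1 = 1064 = 2^3 · 133, so s = 3 and d = 133.
7^133 mod 1065 = 847.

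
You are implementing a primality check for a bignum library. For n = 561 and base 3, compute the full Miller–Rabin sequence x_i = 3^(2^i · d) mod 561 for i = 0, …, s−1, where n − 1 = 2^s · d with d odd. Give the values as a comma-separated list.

78, 474, 276, 441

n − 1 = 560 = 2^4 · 35, so s = 4 and d = 35.
x_0 = 3^35 mod 561 = 78.
x_1 = 78^2 mod 561 = 474.
x_2 = 474^2 mod 561 = 276.
x_3 = 276^2 mod 561 = 441.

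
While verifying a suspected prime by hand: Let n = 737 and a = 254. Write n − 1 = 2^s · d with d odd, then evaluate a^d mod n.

254

n − 1 = 736 = 2^5 · 23, so s = 5 and d = 23.
254^23 mod 737 = 254.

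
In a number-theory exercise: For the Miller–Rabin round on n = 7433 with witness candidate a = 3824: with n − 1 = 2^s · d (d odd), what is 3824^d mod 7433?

983

n − 1 = 7432 = 2^3 · 929, so s = 3 and d = 929.
Repeated squaring mod 7433: 3824^1 ≡ 3824, 3824^2 ≡ 2265, 3824^4 ≡ 1455, 3824^8 ≡ 6053, 3824^16 ≡ 1552, 3824^32 ≡ 412, 3824^64 ≡ 6218, 3824^128 ≡ 4491, 3824^256 ≡ 3352, 3824^512 ≡ 4641.
929 = 512 + 256 + 128 + 32 + 1, so 3824^929 ≡ 4641·3352·4491·412·3824 ≡ 983 (mod 7433).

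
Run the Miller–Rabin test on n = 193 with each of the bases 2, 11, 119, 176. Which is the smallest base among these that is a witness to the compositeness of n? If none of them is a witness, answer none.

none

n − 1 = 192 = 2^6 · 3, so s = 6 and d = 3.
Base 2: x_0 = 2^3 mod 193 = 8. x_0 is neither 1 nor 192, so continue squaring. x_1 = 8^2 mod 193 = 64. x_2 = 64^2 mod 193 = 43. x_3 = 43^2 mod 193 = 112. x_4 = 112^2 mod 193 = 192. x_4 ≡ −1, so 2 is not a witness.
Base 11: x_0 = 11^3 mod 193 = 173. x_0 is neither 1 nor 192, so continue squaring. x_1 = 173^2 mod 193 = 14. x_2 = 14^2 mod 193 = 3. x_3 = 3^2 mod 193 = 9. x_4 = 9^2 mod 193 = 81. x_5 = 81^2 mod 193 = 192. x_5 ≡ −1, so 11 is not a witness.
Base 119: x_0 = 119^3 mod 193 = 76. x_0 is neither 1 nor 192, so continue squaring. x_1 = 76^2 mod 193 = 179. x_2 = 179^2 mod 193 = 3. x_3 = 3^2 mod 193 = 9. x_4 = 9^2 mod 193 = 81. x_5 = 81^2 mod 193 = 192. x_5 ≡ −1, so 119 is not a witness.
Base 176: x_0 = 176^3 mod 193 = 105. x_0 is neither 1 nor 192, so continue squaring. x_1 = 105^2 mod 193 = 24. x_2 = 24^2 mod 193 = 190. x_3 = 190^2 mod 193 = 9. x_4 = 9^2 mod 193 = 81. x_5 = 81^2 mod 193 = 192. x_5 ≡ −1, so 176 is not a witness.
No listed base is a witness for 193.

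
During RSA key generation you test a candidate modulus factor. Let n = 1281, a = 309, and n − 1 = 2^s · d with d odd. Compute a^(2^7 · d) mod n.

1023

n − 1 = 1280 = 2^8 · 5, so s = 8 and d = 5.
x_0 = 309^5 mod 1281 = 414.
x_1 = 414^2 mod 1281 = 1023.
x_2 = 1023^2 mod 1281 = 1233.
x_3 = 1233^2 mod 1281 = 1023.
x_4 = 1023^2 mod 1281 = 1233.
x_5 = 1233^2 mod 1281 = 1023.
x_6 = 1023^2 mod 1281 = 1233.
x_7 = 1233^2 mod 1281 = 1023.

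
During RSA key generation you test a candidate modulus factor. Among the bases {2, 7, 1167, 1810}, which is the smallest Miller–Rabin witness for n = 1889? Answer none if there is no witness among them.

none

n − 1 = 1888 = 2^5 · 59, so s = 5 and d = 59.
Base 2: x_0 = 2^59 mod 1889 = 85. x_0 is neither 1 nor 1888, so continue squaring. x_1 = 85^2 mod 1889 = 1558. x_2 = 1558^2 mod 1889 = 1888. x_2 ≡ −1, so 2 is not a witness.
Base 7: x_0 = 7^59 mod 1889 = 1595. x_0 is neither 1 nor 1888, so continue squaring. x_1 = 1595^2 mod 1889 = 1431. x_2 = 1431^2 mod 1889 = 85. x_3 = 85^2 mod 1889 = 1558. x_4 = 1558^2 mod 1889 = 1888. x_4 ≡ −1, so 7 is not a witness.
Base 1167: x_0 = 1167^59 mod 1889 = 739. x_0 is neither 1 nor 1888, so continue squaring. x_1 = 739^2 mod 1889 = 200. x_2 = 200^2 mod 1889 = 331. x_3 = 331^2 mod 1889 = 1888. x_3 ≡ −1, so 1167 is not a witness.
Base 1810: x_0 = 1810^59 mod 1889 = 1. x_0 = 1, so 1810 is not a witness.
No listed base is a witness for 1889.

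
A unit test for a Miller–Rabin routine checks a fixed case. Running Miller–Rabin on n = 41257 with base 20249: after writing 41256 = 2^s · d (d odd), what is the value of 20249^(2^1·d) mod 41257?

n − 1 = 41256 = 2^3 · 5157, so s = 3 and d = 5157.
x_0 = 20249^5157 mod 41257 = 19998.
x_1 = 19998^2 mod 41257 = 15903.

15903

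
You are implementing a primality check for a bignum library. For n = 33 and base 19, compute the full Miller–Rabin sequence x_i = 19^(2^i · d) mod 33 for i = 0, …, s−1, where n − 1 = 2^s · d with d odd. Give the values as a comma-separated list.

n − 1 = 32 = 2^5 · 1, so s = 5 and d = 1.
x_0 = 19^1 mod 33 = 19.
x_1 = 19^2 mod 33 = 31.
x_2 = 31^2 mod 33 = 4.
x_3 = 4^2 mod 33 = 16.
x_4 = 16^2 mod 33 = 25.

19, 31, 4, 16, 25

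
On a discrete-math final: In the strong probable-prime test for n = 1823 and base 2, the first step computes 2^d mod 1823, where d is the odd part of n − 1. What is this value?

n − 1 = 1822 = 2^1 · 911, so s = 1 and d = 911.
Repeated squaring mod 1823: 2^1 ≡ 2, 2^2 ≡ 4, 2^4 ≡ 16, 2^8 ≡ 256, 2^16 ≡ 1731, 2^32 ≡ 1172, 2^64 ≡ 865, 2^128 ≡ 795, 2^256 ≡ 1267, 2^512 ≡ 1049.
911 = 512 + 256 + 128 + 8 + 4 + 2 + 1, so 2^911 ≡ 1049·1267·795·256·16·4·2 ≡ 1 (mod 1823).

1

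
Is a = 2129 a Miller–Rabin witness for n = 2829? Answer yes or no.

yes

n − 1 = 2828 = 2^2 · 707, so s = 2 and d = 707.
Repeated squaring mod 2829: 2129^1 ≡ 2129, 2129^2 ≡ 583, 2129^4 ≡ 409, 2129^8 ≡ 370, 2129^16 ≡ 1108, 2129^32 ≡ 2707, 2129^64 ≡ 739, 2129^128 ≡ 124, 2129^256 ≡ 1231, 2129^512 ≡ 1846.
707 = 512 + 128 + 64 + 2 + 1, so 2129^707 ≡ 1846·124·739·583·2129 ≡ 2105 (mod 2829).
x_0 = 2129^707 mod 2829 = 2105.
x_0 is neither 1 nor 2828, so continue squaring.
x_1 = 2105^2 mod 2829 = 811.
Reached i = s−1 = 1 without hitting −1: 2129 is a Miller–Rabin witness and 2829 is composite.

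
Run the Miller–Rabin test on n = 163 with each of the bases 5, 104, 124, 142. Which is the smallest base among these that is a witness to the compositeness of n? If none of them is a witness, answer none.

none

n − 1 = 162 = 2^1 · 81, so s = 1 and d = 81.
Base 5: x_0 = 5^81 mod 163 = 162. x_0 = 162 ≡ −1, so 5 is not a witness.
Base 104: x_0 = 104^81 mod 163 = 1. x_0 = 1, so 104 is not a witness.
Base 124: x_0 = 124^81 mod 163 = 162. x_0 = 162 ≡ −1, so 124 is not a witness.
Base 142: x_0 = 142^81 mod 163 = 162. x_0 = 162 ≡ −1, so 142 is not a witness.
No listed base is a witness for 163.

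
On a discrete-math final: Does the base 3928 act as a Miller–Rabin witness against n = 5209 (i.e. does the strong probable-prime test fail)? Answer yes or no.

n − 1 = 5208 = 2^3 · 651, so s = 3 and d = 651.
Repeated squaring mod 5209: 3928^1 ≡ 3928, 3928^2 ≡ 126, 3928^4 ≡ 249, 3928^8 ≡ 4702, 3928^16 ≡ 1808, 3928^32 ≡ 2821, 3928^64 ≡ 3898, 3928^128 ≡ 4960, 3928^256 ≡ 4702, 3928^512 ≡ 1808.
651 = 512 + 128 + 8 + 2 + 1, so 3928^651 ≡ 1808·4960·4702·126·3928 ≡ 1767 (mod 5209).
x_0 = 3928^651 mod 5209 = 1767.
x_0 is neither 1 nor 5208, so continue squaring.
x_1 = 1767^2 mod 5209 = 2098.
x_2 = 2098^2 mod 5209 = 5208.
x_2 ≡ −1, so 3928 is not a witness.

no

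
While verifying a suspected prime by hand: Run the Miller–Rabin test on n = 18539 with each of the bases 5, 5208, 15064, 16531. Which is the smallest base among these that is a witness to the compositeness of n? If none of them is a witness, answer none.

none

n − 1 = 18538 = 2^1 · 9269, so s = 1 and d = 9269.
Base 5: x_0 = 5^9269 mod 18539 = 1. x_0 = 1, so 5 is not a witness.
Base 5208: x_0 = 5208^9269 mod 18539 = 1. x_0 = 1, so 5208 is not a witness.
Base 15064: x_0 = 15064^9269 mod 18539 = 1. x_0 = 1, so 15064 is not a witness.
Base 16531: x_0 = 16531^9269 mod 18539 = 1. x_0 = 1, so 16531 is not a witness.
No listed base is a witness for 18539.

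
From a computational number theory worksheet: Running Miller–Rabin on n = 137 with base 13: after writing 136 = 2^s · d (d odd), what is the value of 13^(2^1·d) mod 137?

n − 1 = 136 = 2^3 · 17, so s = 3 and d = 17.
x_0 = 13^17 mod 137 = 127.
x_1 = 127^2 mod 137 = 100.

100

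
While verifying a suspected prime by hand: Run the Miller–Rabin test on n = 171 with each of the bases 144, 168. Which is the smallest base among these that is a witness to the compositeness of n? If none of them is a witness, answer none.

n − 1 = 170 = 2^1 · 85, so s = 1 and d = 85.
Base 144: x_0 = 144^85 mod 171 = 144. x_0 ∉ {1, 170} and s = 1, so 144 is a Miller–Rabin witness and 171 is composite.
Base 168: x_0 = 168^85 mod 171 = 81. x_0 ∉ {1, 170} and s = 1, so 168 is a Miller–Rabin witness and 171 is composite.
The smallest witness among the given bases is 144.

144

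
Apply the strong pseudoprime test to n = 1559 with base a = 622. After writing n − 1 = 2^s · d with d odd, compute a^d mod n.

1558

n − 1 = 1558 = 2^1 · 779, so s = 1 and d = 779.
Repeated squaring mod 1559: 622^1 ≡ 622, 622^2 ≡ 252, 622^4 ≡ 1144, 622^8 ≡ 735, 622^16 ≡ 811, 622^32 ≡ 1382, 622^64 ≡ 149, 622^128 ≡ 375, 622^256 ≡ 315, 622^512 ≡ 1008.
779 = 512 + 256 + 8 + 2 + 1, so 622^779 ≡ 1008·315·735·252·622 ≡ 1558 (mod 1559).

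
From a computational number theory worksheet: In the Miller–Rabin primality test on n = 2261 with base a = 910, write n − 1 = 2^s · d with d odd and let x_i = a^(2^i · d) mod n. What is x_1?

1526

n − 1 = 2260 = 2^2 · 565, so s = 2 and d = 565.
x_0 = 910^565 mod 2261 = 518.
x_1 = 518^2 mod 2261 = 1526.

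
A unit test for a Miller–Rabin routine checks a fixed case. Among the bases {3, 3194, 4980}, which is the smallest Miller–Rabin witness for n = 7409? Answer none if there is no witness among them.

3

n − 1 = 7408 = 2^4 · 463, so s = 4 and d = 463.
Base 3: x_0 = 3^463 mod 7409 = 5232. x_0 is neither 1 nor 7408, so continue squaring. x_1 = 5232^2 mod 7409 = 4978. x_2 = 4978^2 mod 7409 = 4788. x_3 = 4788^2 mod 7409 = 1498. Reached i = s−1 = 3 without hitting −1: 3 is a Miller–Rabin witness and 7409 is composite.
Base 3194: x_0 = 3194^463 mod 7409 = 4558. x_0 is neither 1 nor 7408, so continue squaring. x_1 = 4558^2 mod 7409 = 528. x_2 = 528^2 mod 7409 = 4651. x_3 = 4651^2 mod 7409 = 4930. Reached i = s−1 = 3 without hitting −1: 3194 is a Miller–Rabin witness and 7409 is composite.
Base 4980: x_0 = 4980^463 mod 7409 = 2645. x_0 is neither 1 nor 7408, so continue squaring. x_1 = 2645^2 mod 7409 = 1929. x_2 = 1929^2 mod 7409 = 1723. x_3 = 1723^2 mod 7409 = 5129. Reached i = s−1 = 3 without hitting −1: 4980 is a Miller–Rabin witness and 7409 is composite.
The smallest witness among the given bases is 3.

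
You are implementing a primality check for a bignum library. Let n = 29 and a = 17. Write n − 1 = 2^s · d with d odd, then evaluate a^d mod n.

12

n − 1 = 28 = 2^2 · 7, so s = 2 and d = 7.
17^7 mod 29 = 12.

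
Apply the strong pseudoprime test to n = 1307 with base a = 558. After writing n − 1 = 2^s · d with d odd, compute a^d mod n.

n − 1 = 1306 = 2^1 · 653, so s = 1 and d = 653.
By repeated squaring, 558^653 ≡ 1 (mod 1307).

1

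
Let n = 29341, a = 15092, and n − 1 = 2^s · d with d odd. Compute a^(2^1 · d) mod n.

n − 1 = 29340 = 2^2 · 7335, so s = 2 and d = 7335.
x_0 = 15092^7335 mod 29341 = 6772.
x_1 = 6772^2 mod 29341 = 1.

1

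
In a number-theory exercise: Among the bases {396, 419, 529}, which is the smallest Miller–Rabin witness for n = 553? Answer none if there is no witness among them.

n − 1 = 552 = 2^3 · 69, so s = 3 and d = 69.
Base 396: x_0 = 396^69 mod 553 = 1. x_0 = 1, so 396 is not a witness.
Base 419: x_0 = 419^69 mod 553 = 552. x_0 = 552 ≡ −1, so 419 is not a witness.
Base 529: x_0 = 529^69 mod 553 = 1. x_0 = 1, so 529 is not a witness.
No listed base is a witness for 553.

none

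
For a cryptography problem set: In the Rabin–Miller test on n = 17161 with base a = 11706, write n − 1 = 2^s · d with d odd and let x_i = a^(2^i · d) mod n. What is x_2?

3800

n − 1 = 17160 = 2^3 · 2145, so s = 3 and d = 2145.
By repeated squaring, 11706^2145 ≡ 11920 (mod 17161).
x_0 = 11920.
x_1 = 11920^2 mod 17161 = 10481.
x_2 = 10481^2 mod 17161 = 3800.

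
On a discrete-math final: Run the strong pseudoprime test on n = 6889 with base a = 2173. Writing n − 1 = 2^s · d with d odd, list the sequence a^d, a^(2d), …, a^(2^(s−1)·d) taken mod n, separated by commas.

2572, 1744, 3487

n − 1 = 6888 = 2^3 · 861, so s = 3 and d = 861.
x_0 = 2173^861 mod 6889 = 2572.
x_1 = 2572^2 mod 6889 = 1744.
x_2 = 1744^2 mod 6889 = 3487.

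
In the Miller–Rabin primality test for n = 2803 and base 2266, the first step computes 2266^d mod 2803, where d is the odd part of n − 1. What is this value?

n − 1 = 2802 = 2^1 · 1401, so s = 1 and d = 1401.
By repeated squaring, 2266^1401 ≡ 1 (mod 2803).

1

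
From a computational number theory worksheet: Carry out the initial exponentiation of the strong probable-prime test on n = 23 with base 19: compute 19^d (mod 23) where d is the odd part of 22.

n − 1 = 22 = 2^1 · 11, so s = 1 and d = 11.
By repeated squaring, 19^11 ≡ 22 (mod 23).

22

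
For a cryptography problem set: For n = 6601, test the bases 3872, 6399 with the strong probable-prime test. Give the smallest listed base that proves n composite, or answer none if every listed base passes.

6399

n − 1 = 6600 = 2^3 · 825, so s = 3 and d = 825.
Base 3872: x_0 = 3872^825 mod 6601 = 1. x_0 = 1, so 3872 is not a witness.
Base 6399: x_0 = 6399^825 mod 6601 = 3242. x_0 is neither 1 nor 6600, so continue squaring. x_1 = 3242^2 mod 6601 = 1772. x_2 = 1772^2 mod 6601 = 4509. Reached i = s−1 = 2 without hitting −1: 6399 is a Miller–Rabin witness and 6601 is composite.
The smallest witness among the given bases is 6399.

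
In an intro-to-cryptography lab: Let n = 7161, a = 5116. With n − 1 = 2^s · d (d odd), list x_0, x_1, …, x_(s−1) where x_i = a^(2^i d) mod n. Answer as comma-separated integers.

5116, 1, 1

n − 1 = 7160 = 2^3 · 895, so s = 3 and d = 895.
x_0 = 5116^895 mod 7161 = 5116.
x_1 = 5116^2 mod 7161 = 1.
x_2 = 1^2 mod 7161 = 1.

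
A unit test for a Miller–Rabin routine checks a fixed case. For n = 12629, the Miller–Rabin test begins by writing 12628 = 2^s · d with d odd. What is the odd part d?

Halving: 12628 → 6314 → 3157; 3157 is odd.
So 12628 = 2^2 · 3157.

3157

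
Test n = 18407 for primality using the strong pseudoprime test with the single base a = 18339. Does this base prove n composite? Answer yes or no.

n − 1 = 18406 = 2^1 · 9203, so s = 1 and d = 9203.
x_0 = 18339^9203 mod 18407 = 6514.
x_0 ∉ {1, 18406} and s = 1, so 18339 is a Miller–Rabin witness and 18407 is composite.

yes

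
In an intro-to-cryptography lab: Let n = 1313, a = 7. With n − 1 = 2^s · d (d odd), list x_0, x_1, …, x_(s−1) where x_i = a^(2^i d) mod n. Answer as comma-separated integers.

n − 1 = 1312 = 2^5 · 41, so s = 5 and d = 41.
x_0 = 7^41 mod 1313 = 609.
x_1 = 609^2 mod 1313 = 615.
x_2 = 615^2 mod 1313 = 81.
x_3 = 81^2 mod 1313 = 1309.
x_4 = 1309^2 mod 1313 = 16.

609, 615, 81, 1309, 16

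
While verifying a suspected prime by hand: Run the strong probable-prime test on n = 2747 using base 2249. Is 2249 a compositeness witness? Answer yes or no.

n − 1 = 2746 = 2^1 · 1373, so s = 1 and d = 1373.
x_0 = 2249^1373 mod 2747 = 1370.
x_0 ∉ {1, 2746} and s = 1, so 2249 is a Miller–Rabin witness and 2747 is composite.

yes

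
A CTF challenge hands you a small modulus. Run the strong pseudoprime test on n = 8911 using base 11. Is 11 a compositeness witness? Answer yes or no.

n − 1 = 8910 = 2^1 · 4455, so s = 1 and d = 4455.
Repeated squaring mod 8911: 11^1 ≡ 11, 11^2 ≡ 121, 11^4 ≡ 5730, 11^8 ≡ 4776, 11^16 ≡ 6927, 11^32 ≡ 6505, 11^64 ≡ 5597, 11^128 ≡ 4244, 11^256 ≡ 2405, 11^512 ≡ 786, 11^1024 ≡ 2937, 11^2048 ≡ 121, 11^4096 ≡ 5730.
4455 = 4096 + 256 + 64 + 32 + 4 + 2 + 1, so 11^4455 ≡ 5730·2405·5597·6505·5730·121·11 ≡ 267 (mod 8911).
x_0 = 11^4455 mod 8911 = 267.
x_0 ∉ {1, 8910} and s = 1, so 11 is a Miller–Rabin witness and 8911 is composite.

yes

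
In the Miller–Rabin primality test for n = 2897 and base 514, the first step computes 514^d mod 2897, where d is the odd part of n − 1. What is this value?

2217

n − 1 = 2896 = 2^4 · 181, so s = 4 and d = 181.
514^181 mod 2897 = 2217.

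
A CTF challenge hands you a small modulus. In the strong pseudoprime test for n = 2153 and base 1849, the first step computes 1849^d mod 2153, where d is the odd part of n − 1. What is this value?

232

n − 1 = 2152 = 2^3 · 269, so s = 3 and d = 269.
1849^269 mod 2153 = 232.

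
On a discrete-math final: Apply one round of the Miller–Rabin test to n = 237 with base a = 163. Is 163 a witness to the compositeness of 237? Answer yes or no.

n − 1 = 236 = 2^2 · 59, so s = 2 and d = 59.
x_0 = 163^59 mod 237 = 178.
x_0 is neither 1 nor 236, so continue squaring.
x_1 = 178^2 mod 237 = 163.
Reached i = s−1 = 1 without hitting −1: 163 is a Miller–Rabin witness and 237 is composite.

yes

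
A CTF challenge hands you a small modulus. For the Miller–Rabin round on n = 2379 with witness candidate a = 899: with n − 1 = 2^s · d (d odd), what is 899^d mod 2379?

1991

n − 1 = 2378 = 2^1 · 1189, so s = 1 and d = 1189.
899^1189 mod 2379 = 1991.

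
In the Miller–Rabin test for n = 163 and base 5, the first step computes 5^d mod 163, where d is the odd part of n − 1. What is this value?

162

n − 1 = 162 = 2^1 · 81, so s = 1 and d = 81.
Repeated squaring mod 163: 5^1 ≡ 5, 5^2 ≡ 25, 5^4 ≡ 136, 5^8 ≡ 77, 5^16 ≡ 61, 5^32 ≡ 135, 5^64 ≡ 132.
81 = 64 + 16 + 1, so 5^81 ≡ 132·61·5 ≡ 162 (mod 163).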